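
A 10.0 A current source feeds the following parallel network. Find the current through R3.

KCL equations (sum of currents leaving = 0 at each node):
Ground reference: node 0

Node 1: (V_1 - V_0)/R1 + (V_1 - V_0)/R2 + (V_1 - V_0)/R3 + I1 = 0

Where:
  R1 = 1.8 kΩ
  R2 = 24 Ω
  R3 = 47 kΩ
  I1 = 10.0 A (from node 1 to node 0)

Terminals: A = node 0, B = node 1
All resistors sit directly between nodes 0 and 1, so they are in parallel and share one voltage V; the full source current 10 A splits among them.
1/R_par = 1/1800 + 1/24 + 1/47000 = 0.04224 S  =>  R_par = 23.67 Ω
V = I × R_par = 10 × 23.67 = 236.7 V
I_R3 = V/R3 = 236.7/47000 = 0.005037 A

Final answer: 0.005037 A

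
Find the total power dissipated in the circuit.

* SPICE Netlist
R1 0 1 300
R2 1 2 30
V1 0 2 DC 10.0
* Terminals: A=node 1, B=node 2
Nodal analysis, taking node 2 as the 0 V reference.
Source V1 fixes V_0 = 10 V.
KCL at each unknown node (sum of currents leaving = 0; resistances in Ω):
  Node 1: (V_1 - 10)/300 + (V_1 - 0)/30 = 0
Collecting terms: 0.03667 × V_1 = 0.03333  =>  V_1 = 0.9091 V
Power in each resistor, P = (ΔV)²/R:
  P_R1 = (10 - 0.9091)²/300 = 0.2755 W
  P_R2 = (0.9091 - 0)²/30 = 0.02755 W
P_total = P_R1 + P_R2 = 0.303 W

Final answer: 0.303 W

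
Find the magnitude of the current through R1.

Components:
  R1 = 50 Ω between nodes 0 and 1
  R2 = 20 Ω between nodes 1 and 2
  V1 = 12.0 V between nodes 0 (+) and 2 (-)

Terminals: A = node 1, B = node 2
Nodal analysis, taking node 2 as the 0 V reference.
Source V1 fixes V_0 = 12 V.
KCL at each unknown node (sum of currents leaving = 0; resistances in Ω):
  Node 1: (V_1 - 12)/50 + (V_1 - 0)/20 = 0
Collecting terms: 0.07 × V_1 = 0.24  =>  V_1 = 3.429 V
I_R1 = (V_0 - V_1)/R1 = (12 - 3.429)/50 = 0.1714 A
|I_R1| = 0.1714 A

Final answer: |I_R1| = 0.1714 A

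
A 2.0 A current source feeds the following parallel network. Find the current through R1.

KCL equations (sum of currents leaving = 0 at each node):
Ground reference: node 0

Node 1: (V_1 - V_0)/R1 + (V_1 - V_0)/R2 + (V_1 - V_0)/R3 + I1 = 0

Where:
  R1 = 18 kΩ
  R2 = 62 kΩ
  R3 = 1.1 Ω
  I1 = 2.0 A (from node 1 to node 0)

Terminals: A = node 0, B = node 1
All resistors sit directly between nodes 0 and 1, so they are in parallel and share one voltage V; the full source current 2 A splits among them.
1/R_par = 1/18000 + 1/62000 + 1/1.1 = 0.9092 S  =>  R_par = 1.1 Ω
V = I × R_par = 2 × 1.1 = 2.2 V
I_R1 = V/R1 = 2.2/18000 = 0.0001222 A

Final answer: 0.0001222 A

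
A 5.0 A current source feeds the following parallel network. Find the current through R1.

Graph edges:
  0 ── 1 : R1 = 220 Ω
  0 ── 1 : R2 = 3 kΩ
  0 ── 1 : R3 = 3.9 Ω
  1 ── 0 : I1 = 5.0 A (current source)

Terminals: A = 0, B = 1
All resistors sit directly between nodes 0 and 1, so they are in parallel and share one voltage V; the full source current 5 A splits among them.
1/R_par = 1/220 + 1/3000 + 1/3.9 = 0.2613 S  =>  R_par = 3.827 Ω
V = I × R_par = 5 × 3.827 = 19.14 V
I_R1 = V/R1 = 19.14/220 = 0.08698 A

Final answer: 0.08698 A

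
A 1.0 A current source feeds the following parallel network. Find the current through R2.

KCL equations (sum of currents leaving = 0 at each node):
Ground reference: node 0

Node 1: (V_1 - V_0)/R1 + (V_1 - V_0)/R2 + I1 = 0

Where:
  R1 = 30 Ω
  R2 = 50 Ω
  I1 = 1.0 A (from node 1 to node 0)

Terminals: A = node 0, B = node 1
All resistors sit directly between nodes 0 and 1, so they are in parallel and share one voltage V; the full source current 1 A splits among them.
1/R_par = 1/30 + 1/50 = 0.05333 S  =>  R_par = 18.75 Ω
V = I × R_par = 1 × 18.75 = 18.75 V
I_R2 = V/R2 = 18.75/50 = 0.375 A

Final answer: 0.375 A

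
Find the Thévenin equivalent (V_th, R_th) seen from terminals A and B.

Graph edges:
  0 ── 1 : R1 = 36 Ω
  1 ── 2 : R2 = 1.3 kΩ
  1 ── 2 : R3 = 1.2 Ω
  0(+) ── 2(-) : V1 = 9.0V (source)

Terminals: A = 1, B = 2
Step 1 — V_th is the open-circuit voltage V_A - V_B (nothing connected across the terminals).
Nodal analysis, taking node 2 as the 0 V reference.
Source V1 fixes V_0 = 9 V.
KCL at each unknown node (sum of currents leaving = 0; resistances in Ω):
  Node 1: (V_1 - 9)/36 + (V_1 - 0)/1300 + (V_1 - 0)/1.2 = 0
Collecting terms: 0.8619 × V_1 = 0.25  =>  V_1 = 0.2901 V
V_th = V_1 - V_2 = 0.2901 - 0 = 0.2901 V
Step 2 — R_th: zero the source — replace V1 by a short circuit (node 2 merges into node 0) — and find the resistance seen between A (node 1) and B (node 0).
Reduce the network between node 1 (A) and node 0 (B) by series/parallel combination:
  Rp1 = R1 ‖ R2 ‖ R3 (parallel, all between nodes 0 and 1) = 1/(1/36 + 1/1300 + 1/1.2) = 1.16 Ω
R_th = 1.16 Ω

Final answer: V_th = 0.2901 V, R_th = 1.16 Ω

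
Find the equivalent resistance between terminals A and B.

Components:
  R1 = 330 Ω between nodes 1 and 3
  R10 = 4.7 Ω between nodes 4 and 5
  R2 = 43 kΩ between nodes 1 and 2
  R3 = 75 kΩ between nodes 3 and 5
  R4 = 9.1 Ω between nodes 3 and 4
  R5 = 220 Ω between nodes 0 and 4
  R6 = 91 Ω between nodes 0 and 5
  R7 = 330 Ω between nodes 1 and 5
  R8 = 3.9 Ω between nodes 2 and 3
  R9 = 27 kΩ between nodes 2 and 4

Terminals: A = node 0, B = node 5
The network is not a plain series/parallel combination. Inject a 1 A test current into terminal A (node 0) and return it from terminal B (node 5); then R_eq = V_A / (1 A).
Nodal analysis, taking node 5 as the 0 V reference.
Current source I_test pushes 1 A into node 0 and draws it out of node 5.
KCL at each unknown node (sum of currents leaving = 0; resistances in Ω):
  Node 0: (V_0 - V_4)/220 + (V_0 - 0)/91 - 1 = 0
  Node 1: (V_1 - V_3)/330 + (V_1 - V_2)/43000 + (V_1 - 0)/330 = 0
  Node 2: (V_2 - V_1)/43000 + (V_2 - V_3)/3.9 + (V_2 - V_4)/27000 = 0
  Node 3: (V_3 - V_1)/330 + (V_3 - V_2)/3.9 + (V_3 - 0)/75000 + (V_3 - V_4)/9.1 = 0
  Node 4: (V_4 - V_0)/220 + (V_4 - V_2)/27000 + (V_4 - V_3)/9.1 + (V_4 - 0)/4.7 = 0
Collecting terms (coefficients in siemens):
  0.01553·V_0 - 0.004545·V_4 = 1
  0.006084·V_1 - 0.00002326·V_2 - 0.00303·V_3 = 0
  0.2565·V_2 - 0.00002326·V_1 - 0.2564·V_3 - 0.00003704·V_4 = 0
  0.3693·V_3 - 0.00303·V_1 - 0.2564·V_2 - 0.1099·V_4 = 0
  0.3272·V_4 - 0.004545·V_0 - 0.00003704·V_2 - 0.1099·V_3 = 0
Solving these 5 simultaneous equations (Gaussian elimination) gives:
  V_0 = 64.77 V, V_1 = 0.6659 V, V_2 = 1.327 V, V_3 = 1.327 V
  V_4 = 1.345 V
R_eq = V_0 / 1 A = 64.77 Ω

Final answer: 64.77 Ω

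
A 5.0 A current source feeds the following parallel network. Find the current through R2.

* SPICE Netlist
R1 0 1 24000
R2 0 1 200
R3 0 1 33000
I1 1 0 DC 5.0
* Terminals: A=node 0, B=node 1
All resistors sit directly between nodes 0 and 1, so they are in parallel and share one voltage V; the full source current 5 A splits among them.
1/R_par = 1/24000 + 1/200 + 1/33000 = 0.005072 S  =>  R_par = 197.2 Ω
V = I × R_par = 5 × 197.2 = 985.8 V
I_R2 = V/R2 = 985.8/200 = 4.929 A

Final answer: 4.929 A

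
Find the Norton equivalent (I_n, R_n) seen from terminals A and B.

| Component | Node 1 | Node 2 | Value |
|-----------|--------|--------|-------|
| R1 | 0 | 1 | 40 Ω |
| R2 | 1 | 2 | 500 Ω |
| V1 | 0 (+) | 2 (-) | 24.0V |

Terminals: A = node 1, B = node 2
Find the Thévenin equivalent first; then I_n = V_th/R_th and R_n = R_th.
Step 1 — V_th is the open-circuit voltage V_A - V_B (nothing connected across the terminals).
Nodal analysis, taking node 2 as the 0 V reference.
Source V1 fixes V_0 = 24 V.
KCL at each unknown node (sum of currents leaving = 0; resistances in Ω):
  Node 1: (V_1 - 24)/40 + (V_1 - 0)/500 = 0
Collecting terms: 0.027 × V_1 = 0.6  =>  V_1 = 22.22 V
V_th = V_1 - V_2 = 22.22 - 0 = 22.22 V
Step 2 — R_th: zero the source — replace V1 by a short circuit (node 2 merges into node 0) — and find the resistance seen between A (node 1) and B (node 0).
Reduce the network between node 1 (A) and node 0 (B) by series/parallel combination:
  Rp1 = R1 ‖ R2 (parallel, both between nodes 0 and 1) = 1/(1/40 + 1/500) = 37.04 Ω
R_th = 37.04 Ω
I_n = V_th/R_th = 22.22/37.04 = 0.6 A, and R_n = R_th = 37.04 Ω

Final answer: I_n = 0.6 A, R_n = 37.04 Ω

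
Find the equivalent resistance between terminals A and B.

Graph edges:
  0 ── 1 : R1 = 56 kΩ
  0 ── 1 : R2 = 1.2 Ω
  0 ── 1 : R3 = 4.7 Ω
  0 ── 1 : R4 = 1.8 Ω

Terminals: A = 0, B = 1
Reduce the network between node 0 (A) and node 1 (B) by series/parallel combination:
  Rp1 = R1 ‖ R2 ‖ R3 ‖ R4 (parallel, all between nodes 0 and 1) = 1/(1/56000 + 1/1.2 + 1/4.7 + 1/1.8) = 0.6243 Ω
R_eq = 0.6243 Ω

Final answer: 0.6243 Ω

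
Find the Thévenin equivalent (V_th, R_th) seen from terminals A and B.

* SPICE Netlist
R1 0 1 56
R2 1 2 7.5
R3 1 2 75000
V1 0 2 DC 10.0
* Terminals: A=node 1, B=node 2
Step 1 — V_th is the open-circuit voltage V_A - V_B (nothing connected across the terminals).
Nodal analysis, taking node 2 as the 0 V reference.
Source V1 fixes V_0 = 10 V.
KCL at each unknown node (sum of currents leaving = 0; resistances in Ω):
  Node 1: (V_1 - 10)/56 + (V_1 - 0)/7.5 + (V_1 - 0)/75000 = 0
Collecting terms: 0.1512 × V_1 = 0.1786  =>  V_1 = 1.181 V
V_th = V_1 - V_2 = 1.181 - 0 = 1.181 V
Step 2 — R_th: zero the source — replace V1 by a short circuit (node 2 merges into node 0) — and find the resistance seen between A (node 1) and B (node 0).
Reduce the network between node 1 (A) and node 0 (B) by series/parallel combination:
  Rp1 = R1 ‖ R2 ‖ R3 (parallel, all between nodes 0 and 1) = 1/(1/56 + 1/7.5 + 1/75000) = 6.614 Ω
R_th = 6.614 Ω

Final answer: V_th = 1.181 V, R_th = 6.614 Ω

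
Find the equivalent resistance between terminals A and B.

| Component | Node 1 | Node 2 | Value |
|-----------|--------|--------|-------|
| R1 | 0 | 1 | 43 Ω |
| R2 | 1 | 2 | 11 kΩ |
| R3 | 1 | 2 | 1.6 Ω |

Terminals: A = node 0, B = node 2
Reduce the network between node 0 (A) and node 2 (B) by series/parallel combination:
  Rp1 = R2 ‖ R3 (parallel, both between nodes 1 and 2) = 1/(1/11000 + 1/1.6) = 1.6 Ω
  Rs1 = R1 + Rp1 (series, joined only at node 1) = 43 + 1.6 = 44.6 Ω
R_eq = 44.6 Ω

Final answer: 44.6 Ω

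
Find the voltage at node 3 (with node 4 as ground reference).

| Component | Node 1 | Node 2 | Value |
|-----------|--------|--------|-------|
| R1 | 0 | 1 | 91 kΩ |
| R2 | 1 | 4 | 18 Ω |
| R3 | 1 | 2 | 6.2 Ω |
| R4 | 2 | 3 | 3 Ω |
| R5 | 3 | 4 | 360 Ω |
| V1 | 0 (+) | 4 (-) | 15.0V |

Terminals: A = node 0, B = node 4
Nodal analysis, taking node 4 as the 0 V reference.
Source V1 fixes V_0 = 15 V.
KCL at each unknown node (sum of currents leaving = 0; resistances in Ω):
  Node 1: (V_1 - 15)/91000 + (V_1 - 0)/18 + (V_1 - V_2)/6.2 = 0
  Node 2: (V_2 - V_1)/6.2 + (V_2 - V_3)/3 = 0
  Node 3: (V_3 - V_2)/3 + (V_3 - 0)/360 = 0
Collecting terms (coefficients in siemens):
  0.2169·V_1 - 0.1613·V_2 = 0.0001648
  0.4946·V_2 - 0.1613·V_1 - 0.3333·V_3 = 0
  0.3361·V_3 - 0.3333·V_2 = 0
Solving these 3 simultaneous equations (Gaussian elimination) gives:
  V_1 = 0.002829 V, V_2 = 0.002781 V, V_3 = 0.002758 V
The requested potential is V_3 = 0.002758 V.

Final answer: V_3 = 0.002758 V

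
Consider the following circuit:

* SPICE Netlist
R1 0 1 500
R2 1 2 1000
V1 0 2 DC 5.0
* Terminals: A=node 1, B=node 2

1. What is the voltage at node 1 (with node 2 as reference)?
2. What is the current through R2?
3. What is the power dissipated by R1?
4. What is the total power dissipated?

Nodal analysis, taking node 2 as the 0 V reference.
Source V1 fixes V_0 = 5 V.
KCL at each unknown node (sum of currents leaving = 0; resistances in Ω):
  Node 1: (V_1 - 5)/500 + (V_1 - 0)/1000 = 0
Collecting terms: 0.003 × V_1 = 0.01  =>  V_1 = 3.333 V
Part 1:
  Read off the nodal solution: V_1 = 3.333 V
Part 2:
  I_R2 = (V_1 - V_2)/R2 = (3.333 - 0)/1000 = 0.003333 A
  Magnitude: I_R2 = 0.003333 A
Part 3:
  I_R1 = (V_0 - V_1)/R1 = (5 - 3.333)/500 = 0.003333 A
  P_R1 = I_R1² × R1 = (0.003333)² × 500 = 0.005556 W
Part 4:
  Power in each resistor, P = (ΔV)²/R:
    P_R1 = (5 - 3.333)²/500 = 0.005556 W
    P_R2 = (3.333 - 0)²/1000 = 0.01111 W
  P_total = P_R1 + P_R2 = 0.01667 W

Final answers:
1. V_1 = 3.333 V
2. I_R2 = 0.003333 A
3. P_R1 = 0.005556 W
4. P_total = 0.01667 W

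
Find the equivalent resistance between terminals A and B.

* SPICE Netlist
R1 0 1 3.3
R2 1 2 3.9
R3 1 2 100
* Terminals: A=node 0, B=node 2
Reduce the network between node 0 (A) and node 2 (B) by series/parallel combination:
  Rp1 = R2 ‖ R3 (parallel, both between nodes 1 and 2) = 1/(1/3.9 + 1/100) = 3.754 Ω
  Rs1 = R1 + Rp1 (series, joined only at node 1) = 3.3 + 3.754 = 7.054 Ω
R_eq = 7.054 Ω

Final answer: 7.054 Ω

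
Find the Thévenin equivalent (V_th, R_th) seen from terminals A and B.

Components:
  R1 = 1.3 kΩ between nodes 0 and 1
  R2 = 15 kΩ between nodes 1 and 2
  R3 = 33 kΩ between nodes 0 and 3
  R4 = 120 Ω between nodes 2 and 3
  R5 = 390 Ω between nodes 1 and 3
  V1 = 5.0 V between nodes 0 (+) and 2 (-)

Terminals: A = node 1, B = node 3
Step 1 — V_th is the open-circuit voltage V_A - V_B (nothing connected across the terminals).
Nodal analysis, taking node 2 as the 0 V reference.
Source V1 fixes V_0 = 5 V.
KCL at each unknown node (sum of currents leaving = 0; resistances in Ω):
  Node 1: (V_1 - 5)/1300 + (V_1 - 0)/15000 + (V_1 - V_3)/390 = 0
  Node 3: (V_3 - 5)/33000 + (V_3 - 0)/120 + (V_3 - V_1)/390 = 0
Collecting terms (coefficients in siemens):
  0.0034·V_1 - 0.002564·V_3 = 0.003846
  0.01093·V_3 - 0.002564·V_1 = 0.0001515
Determinant D = (0.0034)(0.01093) - (-0.002564)(-0.002564) = 0.00003058
V_1 = [(0.003846)(0.01093) - (-0.002564)(0.0001515)]/D = 1.387 V
V_3 = [(0.0034)(0.0001515) - (0.003846)(-0.002564)]/D = 0.3393 V
V_th = V_1 - V_3 = 1.387 - 0.3393 = 1.048 V
Step 2 — R_th: zero the source — replace V1 by a short circuit (node 2 merges into node 0) — and find the resistance seen between A (node 1) and B (node 3).
Reduce the network between node 1 (A) and node 3 (B) by series/parallel combination:
  Rp1 = R1 ‖ R2 (parallel, both between nodes 0 and 1) = 1/(1/1300 + 1/15000) = 1196 Ω
  Rp2 = R3 ‖ R4 (parallel, both between nodes 0 and 3) = 1/(1/33000 + 1/120) = 119.6 Ω
  Rs1 = Rp1 + Rp2 (series, joined only at node 0) = 1196 + 119.6 = 1316 Ω
  Rp3 = R5 ‖ Rs1 (parallel, both between nodes 1 and 3) = 1/(1/390 + 1/1316) = 300.8 Ω
R_th = 300.8 Ω

Final answer: V_th = 1.048 V, R_th = 300.8 Ω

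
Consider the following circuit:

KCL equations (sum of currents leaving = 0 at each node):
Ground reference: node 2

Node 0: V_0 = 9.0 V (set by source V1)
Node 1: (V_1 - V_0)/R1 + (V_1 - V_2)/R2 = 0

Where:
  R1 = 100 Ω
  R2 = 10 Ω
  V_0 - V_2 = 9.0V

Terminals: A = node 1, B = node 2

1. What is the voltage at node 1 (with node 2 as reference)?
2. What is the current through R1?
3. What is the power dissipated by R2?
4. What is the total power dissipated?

Nodal analysis, taking node 2 as the 0 V reference.
Source V1 fixes V_0 = 9 V.
KCL at each unknown node (sum of currents leaving = 0; resistances in Ω):
  Node 1: (V_1 - 9)/100 + (V_1 - 0)/10 = 0
Collecting terms: 0.11 × V_1 = 0.09  =>  V_1 = 0.8182 V
Part 1:
  Read off the nodal solution: V_1 = 0.8182 V
Part 2:
  I_R1 = (V_0 - V_1)/R1 = (9 - 0.8182)/100 = 0.08182 A
  Magnitude: I_R1 = 0.08182 A
Part 3:
  I_R2 = (V_1 - V_2)/R2 = (0.8182 - 0)/10 = 0.08182 A
  P_R2 = I_R2² × R2 = (0.08182)² × 10 = 0.06694 W
Part 4:
  Power in each resistor, P = (ΔV)²/R:
    P_R1 = (9 - 0.8182)²/100 = 0.6694 W
    P_R2 = (0.8182 - 0)²/10 = 0.06694 W
  P_total = P_R1 + P_R2 = 0.7364 W

Final answers:
1. V_1 = 0.8182 V
2. I_R1 = 0.08182 A
3. P_R2 = 0.06694 W
4. P_total = 0.7364 W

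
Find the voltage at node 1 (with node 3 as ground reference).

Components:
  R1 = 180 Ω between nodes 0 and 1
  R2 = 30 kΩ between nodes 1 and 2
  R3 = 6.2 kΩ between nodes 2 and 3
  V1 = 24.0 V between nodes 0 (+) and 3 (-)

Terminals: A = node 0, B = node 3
Nodal analysis, taking node 3 as the 0 V reference.
Source V1 fixes V_0 = 24 V.
KCL at each unknown node (sum of currents leaving = 0; resistances in Ω):
  Node 1: (V_1 - 24)/180 + (V_1 - V_2)/30000 = 0
  Node 2: (V_2 - V_1)/30000 + (V_2 - 0)/6200 = 0
Collecting terms (coefficients in siemens):
  0.005589·V_1 - 0.00003333·V_2 = 0.1333
  0.0001946·V_2 - 0.00003333·V_1 = 0
Determinant D = (0.005589)(0.0001946) - (-0.00003333)(-0.00003333) = 0.000001087
V_1 = [(0.1333)(0.0001946) - (-0.00003333)(0)]/D = 23.88 V
V_2 = [(0.005589)(0) - (0.1333)(-0.00003333)]/D = 4.09 V
The requested potential is V_1 = 23.88 V.

Final answer: V_1 = 23.88 V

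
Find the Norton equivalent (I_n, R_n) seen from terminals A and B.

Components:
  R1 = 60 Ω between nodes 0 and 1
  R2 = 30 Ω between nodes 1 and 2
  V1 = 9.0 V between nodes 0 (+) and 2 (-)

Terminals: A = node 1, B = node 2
Find the Thévenin equivalent first; then I_n = V_th/R_th and R_n = R_th.
Step 1 — V_th is the open-circuit voltage V_A - V_B (nothing connected across the terminals).
Nodal analysis, taking node 2 as the 0 V reference.
Source V1 fixes V_0 = 9 V.
KCL at each unknown node (sum of currents leaving = 0; resistances in Ω):
  Node 1: (V_1 - 9)/60 + (V_1 - 0)/30 = 0
Collecting terms: 0.05 × V_1 = 0.15  =>  V_1 = 3 V
V_th = V_1 - V_2 = 3 - 0 = 3 V
Step 2 — R_th: zero the source — replace V1 by a short circuit (node 2 merges into node 0) — and find the resistance seen between A (node 1) and B (node 0).
Reduce the network between node 1 (A) and node 0 (B) by series/parallel combination:
  Rp1 = R1 ‖ R2 (parallel, both between nodes 0 and 1) = 1/(1/60 + 1/30) = 20 Ω
R_th = 20 Ω
I_n = V_th/R_th = 3/20 = 0.15 A, and R_n = R_th = 20 Ω

Final answer: I_n = 0.15 A, R_n = 20 Ω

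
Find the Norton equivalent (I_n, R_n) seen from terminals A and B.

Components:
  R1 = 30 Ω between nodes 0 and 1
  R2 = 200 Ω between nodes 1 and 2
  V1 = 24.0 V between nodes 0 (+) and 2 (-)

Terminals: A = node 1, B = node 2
Find the Thévenin equivalent first; then I_n = V_th/R_th and R_n = R_th.
Step 1 — V_th is the open-circuit voltage V_A - V_B (nothing connected across the terminals).
Nodal analysis, taking node 2 as the 0 V reference.
Source V1 fixes V_0 = 24 V.
KCL at each unknown node (sum of currents leaving = 0; resistances in Ω):
  Node 1: (V_1 - 24)/30 + (V_1 - 0)/200 = 0
Collecting terms: 0.03833 × V_1 = 0.8  =>  V_1 = 20.87 V
V_th = V_1 - V_2 = 20.87 - 0 = 20.87 V
Step 2 — R_th: zero the source — replace V1 by a short circuit (node 2 merges into node 0) — and find the resistance seen between A (node 1) and B (node 0).
Reduce the network between node 1 (A) and node 0 (B) by series/parallel combination:
  Rp1 = R1 ‖ R2 (parallel, both between nodes 0 and 1) = 1/(1/30 + 1/200) = 26.09 Ω
R_th = 26.09 Ω
I_n = V_th/R_th = 20.87/26.09 = 0.8 A, and R_n = R_th = 26.09 Ω

Final answer: I_n = 0.8 A, R_n = 26.09 Ω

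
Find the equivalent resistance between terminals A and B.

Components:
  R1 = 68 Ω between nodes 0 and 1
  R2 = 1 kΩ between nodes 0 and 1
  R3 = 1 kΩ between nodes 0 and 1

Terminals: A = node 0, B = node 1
Reduce the network between node 0 (A) and node 1 (B) by series/parallel combination:
  Rp1 = R1 ‖ R2 ‖ R3 (parallel, all between nodes 0 and 1) = 1/(1/68 + 1/1000 + 1/1000) = 59.86 Ω
R_eq = 59.86 Ω

Final answer: 59.86 Ω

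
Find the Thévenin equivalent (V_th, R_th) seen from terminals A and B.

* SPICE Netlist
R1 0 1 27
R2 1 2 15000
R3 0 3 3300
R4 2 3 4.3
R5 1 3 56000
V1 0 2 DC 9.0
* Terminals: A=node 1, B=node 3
Step 1 — V_th is the open-circuit voltage V_A - V_B (nothing connected across the terminals).
Nodal analysis, taking node 2 as the 0 V reference.
Source V1 fixes V_0 = 9 V.
KCL at each unknown node (sum of currents leaving = 0; resistances in Ω):
  Node 1: (V_1 - 9)/27 + (V_1 - 0)/15000 + (V_1 - V_3)/56000 = 0
  Node 3: (V_3 - 9)/3300 + (V_3 - 0)/4.3 + (V_3 - V_1)/56000 = 0
Collecting terms (coefficients in siemens):
  0.03712·V_1 - 0.00001786·V_3 = 0.3333
  0.2329·V_3 - 0.00001786·V_1 = 0.002727
Determinant D = (0.03712)(0.2329) - (-0.00001786)(-0.00001786) = 0.008645
V_1 = [(0.3333)(0.2329) - (-0.00001786)(0.002727)]/D = 8.98 V
V_3 = [(0.03712)(0.002727) - (0.3333)(-0.00001786)]/D = 0.0124 V
V_th = V_1 - V_3 = 8.98 - 0.0124 = 8.967 V
Step 2 — R_th: zero the source — replace V1 by a short circuit (node 2 merges into node 0) — and find the resistance seen between A (node 1) and B (node 3).
Reduce the network between node 1 (A) and node 3 (B) by series/parallel combination:
  Rp1 = R1 ‖ R2 (parallel, both between nodes 0 and 1) = 1/(1/27 + 1/15000) = 26.95 Ω
  Rp2 = R3 ‖ R4 (parallel, both between nodes 0 and 3) = 1/(1/3300 + 1/4.3) = 4.294 Ω
  Rs1 = Rp1 + Rp2 (series, joined only at node 0) = 26.95 + 4.294 = 31.25 Ω
  Rp3 = R5 ‖ Rs1 (parallel, both between nodes 1 and 3) = 1/(1/56000 + 1/31.25) = 31.23 Ω
R_th = 31.23 Ω

Final answer: V_th = 8.967 V, R_th = 31.23 Ω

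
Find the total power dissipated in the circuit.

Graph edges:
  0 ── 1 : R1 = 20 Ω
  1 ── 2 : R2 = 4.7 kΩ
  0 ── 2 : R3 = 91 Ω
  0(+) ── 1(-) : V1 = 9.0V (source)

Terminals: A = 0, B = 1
Nodal analysis, taking node 1 as the 0 V reference.
Source V1 fixes V_0 = 9 V.
KCL at each unknown node (sum of currents leaving = 0; resistances in Ω):
  Node 2: (V_2 - 0)/4700 + (V_2 - 9)/91 = 0
Collecting terms: 0.0112 × V_2 = 0.0989  =>  V_2 = 8.829 V
Power in each resistor, P = (ΔV)²/R:
  P_R1 = (9 - 0)²/20 = 4.05 W
  P_R2 = (0 - 8.829)²/4700 = 0.01659 W
  P_R3 = (9 - 8.829)²/91 = 0.0003211 W
P_total = P_R1 + P_R2 + P_R3 = 4.067 W

Final answer: 4.067 W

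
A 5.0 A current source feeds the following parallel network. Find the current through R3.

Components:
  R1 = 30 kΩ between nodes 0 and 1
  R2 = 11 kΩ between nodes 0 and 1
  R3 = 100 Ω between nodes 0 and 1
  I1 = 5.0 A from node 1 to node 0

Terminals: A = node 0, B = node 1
All resistors sit directly between nodes 0 and 1, so they are in parallel and share one voltage V; the full source current 5 A splits among them.
1/R_par = 1/30000 + 1/11000 + 1/100 = 0.01012 S  =>  R_par = 98.77 Ω
V = I × R_par = 5 × 98.77 = 493.9 V
I_R3 = V/R3 = 493.9/100 = 4.939 A

Final answer: 4.939 A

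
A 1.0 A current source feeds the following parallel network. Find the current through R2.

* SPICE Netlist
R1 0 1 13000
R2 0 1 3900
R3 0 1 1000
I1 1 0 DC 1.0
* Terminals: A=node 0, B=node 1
All resistors sit directly between nodes 0 and 1, so they are in parallel and share one voltage V; the full source current 1 A splits among them.
1/R_par = 1/13000 + 1/3900 + 1/1000 = 0.001333 S  =>  R_par = 750 Ω
V = I × R_par = 1 × 750 = 750 V
I_R2 = V/R2 = 750/3900 = 0.1923 A

Final answer: 0.1923 A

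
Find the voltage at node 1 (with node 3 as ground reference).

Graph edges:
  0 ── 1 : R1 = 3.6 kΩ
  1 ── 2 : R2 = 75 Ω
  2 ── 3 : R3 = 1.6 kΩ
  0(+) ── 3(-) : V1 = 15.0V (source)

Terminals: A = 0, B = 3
Nodal analysis, taking node 3 as the 0 V reference.
Source V1 fixes V_0 = 15 V.
KCL at each unknown node (sum of currents leaving = 0; resistances in Ω):
  Node 1: (V_1 - 15)/3600 + (V_1 - V_2)/75 = 0
  Node 2: (V_2 - V_1)/75 + (V_2 - 0)/1600 = 0
Collecting terms (coefficients in siemens):
  0.01361·V_1 - 0.01333·V_2 = 0.004167
  0.01396·V_2 - 0.01333·V_1 = 0
Determinant D = (0.01361)(0.01396) - (-0.01333)(-0.01333) = 0.00001221
V_1 = [(0.004167)(0.01396) - (-0.01333)(0)]/D = 4.763 V
V_2 = [(0.01361)(0) - (0.004167)(-0.01333)]/D = 4.55 V
The requested potential is V_1 = 4.763 V.

Final answer: V_1 = 4.763 V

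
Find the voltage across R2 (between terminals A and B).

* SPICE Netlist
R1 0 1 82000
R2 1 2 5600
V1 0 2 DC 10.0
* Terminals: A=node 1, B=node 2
R1 and R2 are in series across V1 (node 0 → node 1 → node 2), and the output A–B is taken across R2, so this is a voltage divider.
Series current: I = V1/(R1 + R2) = 10/(82000 + 5600) = 10/87600 = 0.0001142 A
V_R2 = I × R2 = V1 × R2/(R1 + R2) = 10 × 5600/87600 = 0.6393 V

Final answer: 0.6393 V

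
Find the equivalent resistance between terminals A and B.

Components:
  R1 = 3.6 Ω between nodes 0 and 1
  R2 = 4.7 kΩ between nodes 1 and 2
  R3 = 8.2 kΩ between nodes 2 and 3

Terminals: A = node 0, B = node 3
Reduce the network between node 0 (A) and node 3 (B) by series/parallel combination:
  Rs1 = R1 + R2 (series, joined only at node 1) = 3.6 + 4700 = 4704 Ω
  Rs2 = R3 + Rs1 (series, joined only at node 2) = 8200 + 4704 = 12900 Ω
R_eq = 12.9 kΩ

Final answer: 12.9 kΩ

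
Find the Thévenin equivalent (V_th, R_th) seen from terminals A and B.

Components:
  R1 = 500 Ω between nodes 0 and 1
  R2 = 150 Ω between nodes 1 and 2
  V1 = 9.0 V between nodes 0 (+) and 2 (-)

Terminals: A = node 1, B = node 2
Step 1 — V_th is the open-circuit voltage V_A - V_B (nothing connected across the terminals).
Nodal analysis, taking node 2 as the 0 V reference.
Source V1 fixes V_0 = 9 V.
KCL at each unknown node (sum of currents leaving = 0; resistances in Ω):
  Node 1: (V_1 - 9)/500 + (V_1 - 0)/150 = 0
Collecting terms: 0.008667 × V_1 = 0.018  =>  V_1 = 2.077 V
V_th = V_1 - V_2 = 2.077 - 0 = 2.077 V
Step 2 — R_th: zero the source — replace V1 by a short circuit (node 2 merges into node 0) — and find the resistance seen between A (node 1) and B (node 0).
Reduce the network between node 1 (A) and node 0 (B) by series/parallel combination:
  Rp1 = R1 ‖ R2 (parallel, both between nodes 0 and 1) = 1/(1/500 + 1/150) = 115.4 Ω
R_th = 115.4 Ω

Final answer: V_th = 2.077 V, R_th = 115.4 Ω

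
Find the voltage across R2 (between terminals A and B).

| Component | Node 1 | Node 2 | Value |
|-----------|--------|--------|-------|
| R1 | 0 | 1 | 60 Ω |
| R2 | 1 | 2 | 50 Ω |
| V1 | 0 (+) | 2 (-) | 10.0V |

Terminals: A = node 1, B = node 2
R1 and R2 are in series across V1 (node 0 → node 1 → node 2), and the output A–B is taken across R2, so this is a voltage divider.
Series current: I = V1/(R1 + R2) = 10/(60 + 50) = 10/110 = 0.09091 A
V_R2 = I × R2 = V1 × R2/(R1 + R2) = 10 × 50/110 = 4.545 V

Final answer: 4.545 V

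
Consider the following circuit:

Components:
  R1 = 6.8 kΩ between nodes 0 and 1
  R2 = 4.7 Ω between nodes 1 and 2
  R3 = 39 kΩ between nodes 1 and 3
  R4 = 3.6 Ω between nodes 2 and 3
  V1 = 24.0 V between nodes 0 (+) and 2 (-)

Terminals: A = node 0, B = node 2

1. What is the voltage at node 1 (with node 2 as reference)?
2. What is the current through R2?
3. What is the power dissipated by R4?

Nodal analysis, taking node 2 as the 0 V reference.
Source V1 fixes V_0 = 24 V.
KCL at each unknown node (sum of currents leaving = 0; resistances in Ω):
  Node 1: (V_1 - 24)/6800 + (V_1 - 0)/4.7 + (V_1 - V_3)/39000 = 0
  Node 3: (V_3 - V_1)/39000 + (V_3 - 0)/3.6 = 0
Collecting terms (coefficients in siemens):
  0.2129·V_1 - 0.00002564·V_3 = 0.003529
  0.2778·V_3 - 0.00002564·V_1 = 0
Determinant D = (0.2129)(0.2778) - (-0.00002564)(-0.00002564) = 0.05916
V_1 = [(0.003529)(0.2778) - (-0.00002564)(0)]/D = 0.01657 V
V_3 = [(0.2129)(0) - (0.003529)(-0.00002564)]/D = 0.00000153 V
Part 1:
  Read off the nodal solution: V_1 = 0.01657 V
Part 2:
  I_R2 = (V_1 - V_2)/R2 = (0.01657 - 0)/4.7 = 0.003527 A
  Magnitude: I_R2 = 0.003527 A
Part 3:
  I_R4 = (V_2 - V_3)/R4 = (0 - 0.00000153)/3.6 = -0.000000425 A
  P_R4 = I_R4² × R4 = (-0.000000425)² × 3.6 = 0.0000000000006501 W

Final answers:
1. V_1 = 0.01657 V
2. I_R2 = 0.003527 A
3. P_R4 = 6.501e-13 W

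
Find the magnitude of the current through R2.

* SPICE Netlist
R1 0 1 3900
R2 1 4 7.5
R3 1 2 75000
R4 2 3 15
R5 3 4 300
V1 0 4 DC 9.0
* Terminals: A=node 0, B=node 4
Nodal analysis, taking node 4 as the 0 V reference.
Source V1 fixes V_0 = 9 V.
KCL at each unknown node (sum of currents leaving = 0; resistances in Ω):
  Node 1: (V_1 - 9)/3900 + (V_1 - 0)/7.5 + (V_1 - V_2)/75000 = 0
  Node 2: (V_2 - V_1)/75000 + (V_2 - V_3)/15 = 0
  Node 3: (V_3 - V_2)/15 + (V_3 - 0)/300 = 0
Collecting terms (coefficients in siemens):
  0.1336·V_1 - 0.00001333·V_2 = 0.002308
  0.06668·V_2 - 0.00001333·V_1 - 0.06667·V_3 = 0
  0.07·V_3 - 0.06667·V_2 = 0
Solving these 3 simultaneous equations (Gaussian elimination) gives:
  V_1 = 0.01727 V, V_2 = 0.00007224 V, V_3 = 0.0000688 V
I_R2 = (V_1 - V_4)/R2 = (0.01727 - 0)/7.5 = 0.002303 A
|I_R2| = 0.002303 A

Final answer: |I_R2| = 0.002303 A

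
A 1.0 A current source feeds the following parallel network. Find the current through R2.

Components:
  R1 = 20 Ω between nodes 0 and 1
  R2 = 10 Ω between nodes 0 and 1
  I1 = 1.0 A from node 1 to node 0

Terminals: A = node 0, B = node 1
All resistors sit directly between nodes 0 and 1, so they are in parallel and share one voltage V; the full source current 1 A splits among them.
1/R_par = 1/20 + 1/10 = 0.15 S  =>  R_par = 6.667 Ω
V = I × R_par = 1 × 6.667 = 6.667 V
I_R2 = V/R2 = 6.667/10 = 0.6667 A

Final answer: 0.6667 A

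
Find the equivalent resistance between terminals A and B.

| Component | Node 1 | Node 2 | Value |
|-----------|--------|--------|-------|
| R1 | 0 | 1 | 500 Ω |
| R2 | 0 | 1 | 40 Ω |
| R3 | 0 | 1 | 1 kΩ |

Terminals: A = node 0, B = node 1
Reduce the network between node 0 (A) and node 1 (B) by series/parallel combination:
  Rp1 = R1 ‖ R2 ‖ R3 (parallel, all between nodes 0 and 1) = 1/(1/500 + 1/40 + 1/1000) = 35.71 Ω
R_eq = 35.71 Ω

Final answer: 35.71 Ω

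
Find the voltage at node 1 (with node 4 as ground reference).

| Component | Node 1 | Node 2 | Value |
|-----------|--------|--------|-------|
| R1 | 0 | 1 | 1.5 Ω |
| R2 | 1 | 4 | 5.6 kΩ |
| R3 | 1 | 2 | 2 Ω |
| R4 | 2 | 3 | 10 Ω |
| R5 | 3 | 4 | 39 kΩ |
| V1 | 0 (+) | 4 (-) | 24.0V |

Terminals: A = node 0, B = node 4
Nodal analysis, taking node 4 as the 0 V reference.
Source V1 fixes V_0 = 24 V.
KCL at each unknown node (sum of currents leaving = 0; resistances in Ω):
  Node 1: (V_1 - 24)/1.5 + (V_1 - 0)/5600 + (V_1 - V_2)/2 = 0
  Node 2: (V_2 - V_1)/2 + (V_2 - V_3)/10 = 0
  Node 3: (V_3 - V_2)/10 + (V_3 - 0)/39000 = 0
Collecting terms (coefficients in siemens):
  1.167·V_1 - 0.5·V_2 = 16
  0.6·V_2 - 0.5·V_1 - 0.1·V_3 = 0
  0.1·V_3 - 0.1·V_2 = 0
Solving these 3 simultaneous equations (Gaussian elimination) gives:
  V_1 = 23.99 V, V_2 = 23.99 V, V_3 = 23.99 V
The requested potential is V_1 = 23.99 V.

Final answer: V_1 = 23.99 V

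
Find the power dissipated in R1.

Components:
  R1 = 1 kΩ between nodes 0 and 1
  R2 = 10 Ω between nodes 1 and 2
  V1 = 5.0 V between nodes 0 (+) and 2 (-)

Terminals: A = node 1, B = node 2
Nodal analysis, taking node 2 as the 0 V reference.
Source V1 fixes V_0 = 5 V.
KCL at each unknown node (sum of currents leaving = 0; resistances in Ω):
  Node 1: (V_1 - 5)/1000 + (V_1 - 0)/10 = 0
Collecting terms: 0.101 × V_1 = 0.005  =>  V_1 = 0.0495 V
I_R1 = (V_0 - V_1)/R1 = (5 - 0.0495)/1000 = 0.00495 A
P_R1 = I_R1² × R1 = (0.00495)² × 1000 = 0.02451 W

Final answer: 0.02451 W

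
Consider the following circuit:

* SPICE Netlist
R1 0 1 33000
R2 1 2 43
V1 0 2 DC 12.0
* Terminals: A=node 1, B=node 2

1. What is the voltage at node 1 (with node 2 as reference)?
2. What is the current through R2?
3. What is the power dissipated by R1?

Nodal analysis, taking node 2 as the 0 V reference.
Source V1 fixes V_0 = 12 V.
KCL at each unknown node (sum of currents leaving = 0; resistances in Ω):
  Node 1: (V_1 - 12)/33000 + (V_1 - 0)/43 = 0
Collecting terms: 0.02329 × V_1 = 0.0003636  =>  V_1 = 0.01562 V
Part 1:
  Read off the nodal solution: V_1 = 0.01562 V
Part 2:
  I_R2 = (V_1 - V_2)/R2 = (0.01562 - 0)/43 = 0.0003632 A
  Magnitude: I_R2 = 0.0003632 A
Part 3:
  I_R1 = (V_0 - V_1)/R1 = (12 - 0.01562)/33000 = 0.0003632 A
  P_R1 = I_R1² × R1 = (0.0003632)² × 33000 = 0.004352 W

Final answers:
1. V_1 = 0.01562 V
2. I_R2 = 0.0003632 A
3. P_R1 = 0.004352 W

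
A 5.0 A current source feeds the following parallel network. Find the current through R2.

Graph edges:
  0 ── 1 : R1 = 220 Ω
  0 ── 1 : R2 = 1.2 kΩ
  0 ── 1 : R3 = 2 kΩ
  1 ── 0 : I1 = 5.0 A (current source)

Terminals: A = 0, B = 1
All resistors sit directly between nodes 0 and 1, so they are in parallel and share one voltage V; the full source current 5 A splits among them.
1/R_par = 1/220 + 1/1200 + 1/2000 = 0.005879 S  =>  R_par = 170.1 Ω
V = I × R_par = 5 × 170.1 = 850.5 V
I_R2 = V/R2 = 850.5/1200 = 0.7088 A

Final answer: 0.7088 A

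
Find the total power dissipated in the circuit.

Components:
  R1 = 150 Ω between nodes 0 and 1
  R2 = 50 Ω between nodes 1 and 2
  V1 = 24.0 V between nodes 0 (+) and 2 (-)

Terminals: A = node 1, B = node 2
Nodal analysis, taking node 2 as the 0 V reference.
Source V1 fixes V_0 = 24 V.
KCL at each unknown node (sum of currents leaving = 0; resistances in Ω):
  Node 1: (V_1 - 24)/150 + (V_1 - 0)/50 = 0
Collecting terms: 0.02667 × V_1 = 0.16  =>  V_1 = 6 V
Power in each resistor, P = (ΔV)²/R:
  P_R1 = (24 - 6)²/150 = 2.16 W
  P_R2 = (6 - 0)²/50 = 0.72 W
P_total = P_R1 + P_R2 = 2.88 W

Final answer: 2.88 W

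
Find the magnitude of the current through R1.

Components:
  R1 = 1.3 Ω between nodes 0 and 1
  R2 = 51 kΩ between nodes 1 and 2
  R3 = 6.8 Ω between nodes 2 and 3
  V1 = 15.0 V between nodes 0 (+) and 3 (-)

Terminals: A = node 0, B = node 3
Nodal analysis, taking node 3 as the 0 V reference.
Source V1 fixes V_0 = 15 V.
KCL at each unknown node (sum of currents leaving = 0; resistances in Ω):
  Node 1: (V_1 - 15)/1.3 + (V_1 - V_2)/51000 = 0
  Node 2: (V_2 - V_1)/51000 + (V_2 - 0)/6.8 = 0
Collecting terms (coefficients in siemens):
  0.7693·V_1 - 0.00001961·V_2 = 11.54
  0.1471·V_2 - 0.00001961·V_1 = 0
Determinant D = (0.7693)(0.1471) - (-0.00001961)(-0.00001961) = 0.1131
V_1 = [(11.54)(0.1471) - (-0.00001961)(0)]/D = 15 V
V_2 = [(0.7693)(0) - (11.54)(-0.00001961)]/D = 0.002 V
I_R1 = (V_0 - V_1)/R1 = (15 - 15)/1.3 = 0.0002941 A
|I_R1| = 0.0002941 A

Final answer: |I_R1| = 0.0002941 A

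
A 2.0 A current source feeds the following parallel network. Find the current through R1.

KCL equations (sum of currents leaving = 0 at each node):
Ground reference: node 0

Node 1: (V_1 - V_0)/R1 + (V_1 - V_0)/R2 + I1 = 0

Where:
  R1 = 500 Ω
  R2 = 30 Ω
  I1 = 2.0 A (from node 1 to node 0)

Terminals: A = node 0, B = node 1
All resistors sit directly between nodes 0 and 1, so they are in parallel and share one voltage V; the full source current 2 A splits among them.
1/R_par = 1/500 + 1/30 = 0.03533 S  =>  R_par = 28.3 Ω
V = I × R_par = 2 × 28.3 = 56.6 V
I_R1 = V/R1 = 56.6/500 = 0.1132 A

Final answer: 0.1132 A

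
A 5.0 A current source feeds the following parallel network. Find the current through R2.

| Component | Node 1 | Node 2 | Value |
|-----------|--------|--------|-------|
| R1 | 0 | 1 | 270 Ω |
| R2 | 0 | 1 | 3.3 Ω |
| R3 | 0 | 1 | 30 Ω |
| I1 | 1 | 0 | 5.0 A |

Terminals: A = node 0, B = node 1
All resistors sit directly between nodes 0 and 1, so they are in parallel and share one voltage V; the full source current 5 A splits among them.
1/R_par = 1/270 + 1/3.3 + 1/30 = 0.3401 S  =>  R_par = 2.941 Ω
V = I × R_par = 5 × 2.941 = 14.7 V
I_R2 = V/R2 = 14.7/3.3 = 4.455 A

Final answer: 4.455 A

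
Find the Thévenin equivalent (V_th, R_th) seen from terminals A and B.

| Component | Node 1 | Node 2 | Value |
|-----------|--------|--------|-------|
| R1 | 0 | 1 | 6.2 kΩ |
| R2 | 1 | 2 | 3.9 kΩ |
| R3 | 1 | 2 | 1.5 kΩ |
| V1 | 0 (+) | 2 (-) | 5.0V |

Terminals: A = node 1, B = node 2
Step 1 — V_th is the open-circuit voltage V_A - V_B (nothing connected across the terminals).
Nodal analysis, taking node 2 as the 0 V reference.
Source V1 fixes V_0 = 5 V.
KCL at each unknown node (sum of currents leaving = 0; resistances in Ω):
  Node 1: (V_1 - 5)/6200 + (V_1 - 0)/3900 + (V_1 - 0)/1500 = 0
Collecting terms: 0.001084 × V_1 = 0.0008065  =>  V_1 = 0.7437 V
V_th = V_1 - V_2 = 0.7437 - 0 = 0.7437 V
Step 2 — R_th: zero the source — replace V1 by a short circuit (node 2 merges into node 0) — and find the resistance seen between A (node 1) and B (node 0).
Reduce the network between node 1 (A) and node 0 (B) by series/parallel combination:
  Rp1 = R1 ‖ R2 ‖ R3 (parallel, all between nodes 0 and 1) = 1/(1/6200 + 1/3900 + 1/1500) = 922.2 Ω
R_th = 922.2 Ω

Final answer: V_th = 0.7437 V, R_th = 922.2 Ω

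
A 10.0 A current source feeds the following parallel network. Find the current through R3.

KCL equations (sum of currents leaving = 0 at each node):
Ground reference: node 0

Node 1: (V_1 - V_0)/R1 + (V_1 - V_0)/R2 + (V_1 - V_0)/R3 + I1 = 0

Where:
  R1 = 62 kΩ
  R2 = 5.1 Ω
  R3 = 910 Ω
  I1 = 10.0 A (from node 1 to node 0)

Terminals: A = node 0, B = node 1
All resistors sit directly between nodes 0 and 1, so they are in parallel and share one voltage V; the full source current 10 A splits among them.
1/R_par = 1/62000 + 1/5.1 + 1/910 = 0.1972 S  =>  R_par = 5.071 Ω
V = I × R_par = 10 × 5.071 = 50.71 V
I_R3 = V/R3 = 50.71/910 = 0.05573 A

Final answer: 0.05573 A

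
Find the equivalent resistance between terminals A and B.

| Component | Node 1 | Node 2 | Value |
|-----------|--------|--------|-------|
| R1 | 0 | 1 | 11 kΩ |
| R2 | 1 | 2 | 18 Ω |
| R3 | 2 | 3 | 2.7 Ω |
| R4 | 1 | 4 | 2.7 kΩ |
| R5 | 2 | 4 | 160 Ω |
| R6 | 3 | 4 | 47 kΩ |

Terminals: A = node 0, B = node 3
The network is not a plain series/parallel combination. Inject a 1 A test current into terminal A (node 0) and return it from terminal B (node 3); then R_eq = V_A / (1 A).
Nodal analysis, taking node 3 as the 0 V reference.
Current source I_test pushes 1 A into node 0 and draws it out of node 3.
KCL at each unknown node (sum of currents leaving = 0; resistances in Ω):
  Node 0: (V_0 - V_1)/11000 - 1 = 0
  Node 1: (V_1 - V_0)/11000 + (V_1 - V_2)/18 + (V_1 - V_4)/2700 = 0
  Node 2: (V_2 - V_1)/18 + (V_2 - 0)/2.7 + (V_2 - V_4)/160 = 0
  Node 4: (V_4 - V_1)/2700 + (V_4 - V_2)/160 + (V_4 - 0)/47000 = 0
Collecting terms (coefficients in siemens):
  0.00009091·V_0 - 0.00009091·V_1 = 1
  0.05602·V_1 - 0.00009091·V_0 - 0.05556·V_2 - 0.0003704·V_4 = 0
  0.4322·V_2 - 0.05556·V_1 - 0.00625·V_4 = 0
  0.006642·V_4 - 0.0003704·V_1 - 0.00625·V_2 = 0
Solving these 4 simultaneous equations (Gaussian elimination) gives:
  V_0 = 11020 V, V_1 = 20.59 V, V_2 = 2.7 V, V_4 = 3.689 V
R_eq = V_0 / 1 A = 11020 Ω = 11.02 kΩ

Final answer: 11.02 kΩ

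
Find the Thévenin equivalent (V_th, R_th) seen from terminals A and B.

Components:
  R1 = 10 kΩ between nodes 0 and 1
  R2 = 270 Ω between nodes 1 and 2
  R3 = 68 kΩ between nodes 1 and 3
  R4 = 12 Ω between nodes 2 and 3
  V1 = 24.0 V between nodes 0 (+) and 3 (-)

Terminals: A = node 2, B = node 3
Step 1 — V_th is the open-circuit voltage V_A - V_B (nothing connected across the terminals).
Nodal analysis, taking node 3 as the 0 V reference.
Source V1 fixes V_0 = 24 V.
KCL at each unknown node (sum of currents leaving = 0; resistances in Ω):
  Node 1: (V_1 - 24)/10000 + (V_1 - V_2)/270 + (V_1 - 0)/68000 = 0
  Node 2: (V_2 - V_1)/270 + (V_2 - 0)/12 = 0
Collecting terms (coefficients in siemens):
  0.003818·V_1 - 0.003704·V_2 = 0.0024
  0.08704·V_2 - 0.003704·V_1 = 0
Determinant D = (0.003818)(0.08704) - (-0.003704)(-0.003704) = 0.0003186
V_1 = [(0.0024)(0.08704) - (-0.003704)(0)]/D = 0.6556 V
V_2 = [(0.003818)(0) - (0.0024)(-0.003704)]/D = 0.0279 V
V_th = V_2 - V_3 = 0.0279 - 0 = 0.0279 V
Step 2 — R_th: zero the source — replace V1 by a short circuit (node 3 merges into node 0) — and find the resistance seen between A (node 2) and B (node 0).
Reduce the network between node 2 (A) and node 0 (B) by series/parallel combination:
  Rp1 = R1 ‖ R3 (parallel, both between nodes 0 and 1) = 1/(1/10000 + 1/68000) = 8718 Ω
  Rs1 = R2 + Rp1 (series, joined only at node 1) = 270 + 8718 = 8988 Ω
  Rp2 = R4 ‖ Rs1 (parallel, both between nodes 0 and 2) = 1/(1/12 + 1/8988) = 11.98 Ω
R_th = 11.98 Ω

Final answer: V_th = 0.0279 V, R_th = 11.98 Ω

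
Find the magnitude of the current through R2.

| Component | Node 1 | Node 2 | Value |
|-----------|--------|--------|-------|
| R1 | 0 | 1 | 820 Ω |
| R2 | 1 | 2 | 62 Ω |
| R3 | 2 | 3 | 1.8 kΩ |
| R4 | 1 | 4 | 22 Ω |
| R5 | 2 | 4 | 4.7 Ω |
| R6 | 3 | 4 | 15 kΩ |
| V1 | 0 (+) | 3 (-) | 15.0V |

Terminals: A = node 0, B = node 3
Nodal analysis, taking node 3 as the 0 V reference.
Source V1 fixes V_0 = 15 V.
KCL at each unknown node (sum of currents leaving = 0; resistances in Ω):
  Node 1: (V_1 - 15)/820 + (V_1 - V_2)/62 + (V_1 - V_4)/22 = 0
  Node 2: (V_2 - V_1)/62 + (V_2 - 0)/1800 + (V_2 - V_4)/4.7 = 0
  Node 4: (V_4 - V_1)/22 + (V_4 - V_2)/4.7 + (V_4 - 0)/15000 = 0
Collecting terms (coefficients in siemens):
  0.0628·V_1 - 0.01613·V_2 - 0.04545·V_4 = 0.01829
  0.2295·V_2 - 0.01613·V_1 - 0.2128·V_4 = 0
  0.2583·V_4 - 0.04545·V_1 - 0.2128·V_2 = 0
Solving these 3 simultaneous equations (Gaussian elimination) gives:
  V_1 = 9.97 V, V_2 = 9.857 V, V_4 = 9.875 V
I_R2 = (V_1 - V_2)/R2 = (9.97 - 9.857)/62 = 0.001812 A
|I_R2| = 0.001812 A

Final answer: |I_R2| = 0.001812 A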